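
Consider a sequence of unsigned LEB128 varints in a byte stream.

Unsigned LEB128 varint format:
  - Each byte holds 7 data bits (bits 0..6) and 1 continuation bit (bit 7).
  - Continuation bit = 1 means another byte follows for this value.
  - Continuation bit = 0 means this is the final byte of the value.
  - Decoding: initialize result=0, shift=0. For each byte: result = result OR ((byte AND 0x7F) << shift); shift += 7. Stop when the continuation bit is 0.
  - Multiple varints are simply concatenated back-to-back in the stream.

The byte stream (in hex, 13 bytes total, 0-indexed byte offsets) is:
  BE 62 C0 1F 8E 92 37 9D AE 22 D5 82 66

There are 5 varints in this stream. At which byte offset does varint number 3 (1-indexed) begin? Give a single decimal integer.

  byte[0]=0xBE cont=1 payload=0x3E=62: acc |= 62<<0 -> acc=62 shift=7
  byte[1]=0x62 cont=0 payload=0x62=98: acc |= 98<<7 -> acc=12606 shift=14 [end]
Varint 1: bytes[0:2] = BE 62 -> value 12606 (2 byte(s))
  byte[2]=0xC0 cont=1 payload=0x40=64: acc |= 64<<0 -> acc=64 shift=7
  byte[3]=0x1F cont=0 payload=0x1F=31: acc |= 31<<7 -> acc=4032 shift=14 [end]
Varint 2: bytes[2:4] = C0 1F -> value 4032 (2 byte(s))
  byte[4]=0x8E cont=1 payload=0x0E=14: acc |= 14<<0 -> acc=14 shift=7
  byte[5]=0x92 cont=1 payload=0x12=18: acc |= 18<<7 -> acc=2318 shift=14
  byte[6]=0x37 cont=0 payload=0x37=55: acc |= 55<<14 -> acc=903438 shift=21 [end]
Varint 3: bytes[4:7] = 8E 92 37 -> value 903438 (3 byte(s))
  byte[7]=0x9D cont=1 payload=0x1D=29: acc |= 29<<0 -> acc=29 shift=7
  byte[8]=0xAE cont=1 payload=0x2E=46: acc |= 46<<7 -> acc=5917 shift=14
  byte[9]=0x22 cont=0 payload=0x22=34: acc |= 34<<14 -> acc=562973 shift=21 [end]
Varint 4: bytes[7:10] = 9D AE 22 -> value 562973 (3 byte(s))
  byte[10]=0xD5 cont=1 payload=0x55=85: acc |= 85<<0 -> acc=85 shift=7
  byte[11]=0x82 cont=1 payload=0x02=2: acc |= 2<<7 -> acc=341 shift=14
  byte[12]=0x66 cont=0 payload=0x66=102: acc |= 102<<14 -> acc=1671509 shift=21 [end]
Varint 5: bytes[10:13] = D5 82 66 -> value 1671509 (3 byte(s))

Answer: 4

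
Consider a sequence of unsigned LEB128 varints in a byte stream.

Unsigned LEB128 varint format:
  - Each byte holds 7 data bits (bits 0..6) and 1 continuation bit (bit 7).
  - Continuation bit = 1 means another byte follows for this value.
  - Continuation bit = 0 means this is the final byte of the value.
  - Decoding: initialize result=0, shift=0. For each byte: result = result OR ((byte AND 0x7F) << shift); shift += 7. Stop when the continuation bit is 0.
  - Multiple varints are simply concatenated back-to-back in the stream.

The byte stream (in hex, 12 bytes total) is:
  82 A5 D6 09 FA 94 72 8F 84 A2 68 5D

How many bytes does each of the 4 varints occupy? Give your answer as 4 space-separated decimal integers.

Answer: 4 3 4 1

Derivation:
  byte[0]=0x82 cont=1 payload=0x02=2: acc |= 2<<0 -> acc=2 shift=7
  byte[1]=0xA5 cont=1 payload=0x25=37: acc |= 37<<7 -> acc=4738 shift=14
  byte[2]=0xD6 cont=1 payload=0x56=86: acc |= 86<<14 -> acc=1413762 shift=21
  byte[3]=0x09 cont=0 payload=0x09=9: acc |= 9<<21 -> acc=20288130 shift=28 [end]
Varint 1: bytes[0:4] = 82 A5 D6 09 -> value 20288130 (4 byte(s))
  byte[4]=0xFA cont=1 payload=0x7A=122: acc |= 122<<0 -> acc=122 shift=7
  byte[5]=0x94 cont=1 payload=0x14=20: acc |= 20<<7 -> acc=2682 shift=14
  byte[6]=0x72 cont=0 payload=0x72=114: acc |= 114<<14 -> acc=1870458 shift=21 [end]
Varint 2: bytes[4:7] = FA 94 72 -> value 1870458 (3 byte(s))
  byte[7]=0x8F cont=1 payload=0x0F=15: acc |= 15<<0 -> acc=15 shift=7
  byte[8]=0x84 cont=1 payload=0x04=4: acc |= 4<<7 -> acc=527 shift=14
  byte[9]=0xA2 cont=1 payload=0x22=34: acc |= 34<<14 -> acc=557583 shift=21
  byte[10]=0x68 cont=0 payload=0x68=104: acc |= 104<<21 -> acc=218661391 shift=28 [end]
Varint 3: bytes[7:11] = 8F 84 A2 68 -> value 218661391 (4 byte(s))
  byte[11]=0x5D cont=0 payload=0x5D=93: acc |= 93<<0 -> acc=93 shift=7 [end]
Varint 4: bytes[11:12] = 5D -> value 93 (1 byte(s))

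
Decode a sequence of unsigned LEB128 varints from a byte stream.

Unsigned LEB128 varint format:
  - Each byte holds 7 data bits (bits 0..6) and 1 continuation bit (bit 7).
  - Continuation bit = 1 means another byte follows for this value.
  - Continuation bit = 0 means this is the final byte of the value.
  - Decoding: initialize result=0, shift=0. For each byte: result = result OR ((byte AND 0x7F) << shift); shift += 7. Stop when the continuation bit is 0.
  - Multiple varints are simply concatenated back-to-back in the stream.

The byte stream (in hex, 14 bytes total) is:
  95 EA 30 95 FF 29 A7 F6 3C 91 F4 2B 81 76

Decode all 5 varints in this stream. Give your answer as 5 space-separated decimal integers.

  byte[0]=0x95 cont=1 payload=0x15=21: acc |= 21<<0 -> acc=21 shift=7
  byte[1]=0xEA cont=1 payload=0x6A=106: acc |= 106<<7 -> acc=13589 shift=14
  byte[2]=0x30 cont=0 payload=0x30=48: acc |= 48<<14 -> acc=800021 shift=21 [end]
Varint 1: bytes[0:3] = 95 EA 30 -> value 800021 (3 byte(s))
  byte[3]=0x95 cont=1 payload=0x15=21: acc |= 21<<0 -> acc=21 shift=7
  byte[4]=0xFF cont=1 payload=0x7F=127: acc |= 127<<7 -> acc=16277 shift=14
  byte[5]=0x29 cont=0 payload=0x29=41: acc |= 41<<14 -> acc=688021 shift=21 [end]
Varint 2: bytes[3:6] = 95 FF 29 -> value 688021 (3 byte(s))
  byte[6]=0xA7 cont=1 payload=0x27=39: acc |= 39<<0 -> acc=39 shift=7
  byte[7]=0xF6 cont=1 payload=0x76=118: acc |= 118<<7 -> acc=15143 shift=14
  byte[8]=0x3C cont=0 payload=0x3C=60: acc |= 60<<14 -> acc=998183 shift=21 [end]
Varint 3: bytes[6:9] = A7 F6 3C -> value 998183 (3 byte(s))
  byte[9]=0x91 cont=1 payload=0x11=17: acc |= 17<<0 -> acc=17 shift=7
  byte[10]=0xF4 cont=1 payload=0x74=116: acc |= 116<<7 -> acc=14865 shift=14
  byte[11]=0x2B cont=0 payload=0x2B=43: acc |= 43<<14 -> acc=719377 shift=21 [end]
Varint 4: bytes[9:12] = 91 F4 2B -> value 719377 (3 byte(s))
  byte[12]=0x81 cont=1 payload=0x01=1: acc |= 1<<0 -> acc=1 shift=7
  byte[13]=0x76 cont=0 payload=0x76=118: acc |= 118<<7 -> acc=15105 shift=14 [end]
Varint 5: bytes[12:14] = 81 76 -> value 15105 (2 byte(s))

Answer: 800021 688021 998183 719377 15105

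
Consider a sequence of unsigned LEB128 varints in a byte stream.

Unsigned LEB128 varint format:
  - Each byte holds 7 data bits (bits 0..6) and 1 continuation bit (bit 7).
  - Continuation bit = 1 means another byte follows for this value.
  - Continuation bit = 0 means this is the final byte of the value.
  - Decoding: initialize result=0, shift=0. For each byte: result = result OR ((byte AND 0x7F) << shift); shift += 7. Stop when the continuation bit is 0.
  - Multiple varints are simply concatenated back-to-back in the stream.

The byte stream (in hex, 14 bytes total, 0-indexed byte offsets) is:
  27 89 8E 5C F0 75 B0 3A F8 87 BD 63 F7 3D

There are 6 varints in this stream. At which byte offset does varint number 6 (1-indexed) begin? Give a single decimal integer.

Answer: 12

Derivation:
  byte[0]=0x27 cont=0 payload=0x27=39: acc |= 39<<0 -> acc=39 shift=7 [end]
Varint 1: bytes[0:1] = 27 -> value 39 (1 byte(s))
  byte[1]=0x89 cont=1 payload=0x09=9: acc |= 9<<0 -> acc=9 shift=7
  byte[2]=0x8E cont=1 payload=0x0E=14: acc |= 14<<7 -> acc=1801 shift=14
  byte[3]=0x5C cont=0 payload=0x5C=92: acc |= 92<<14 -> acc=1509129 shift=21 [end]
Varint 2: bytes[1:4] = 89 8E 5C -> value 1509129 (3 byte(s))
  byte[4]=0xF0 cont=1 payload=0x70=112: acc |= 112<<0 -> acc=112 shift=7
  byte[5]=0x75 cont=0 payload=0x75=117: acc |= 117<<7 -> acc=15088 shift=14 [end]
Varint 3: bytes[4:6] = F0 75 -> value 15088 (2 byte(s))
  byte[6]=0xB0 cont=1 payload=0x30=48: acc |= 48<<0 -> acc=48 shift=7
  byte[7]=0x3A cont=0 payload=0x3A=58: acc |= 58<<7 -> acc=7472 shift=14 [end]
Varint 4: bytes[6:8] = B0 3A -> value 7472 (2 byte(s))
  byte[8]=0xF8 cont=1 payload=0x78=120: acc |= 120<<0 -> acc=120 shift=7
  byte[9]=0x87 cont=1 payload=0x07=7: acc |= 7<<7 -> acc=1016 shift=14
  byte[10]=0xBD cont=1 payload=0x3D=61: acc |= 61<<14 -> acc=1000440 shift=21
  byte[11]=0x63 cont=0 payload=0x63=99: acc |= 99<<21 -> acc=208618488 shift=28 [end]
Varint 5: bytes[8:12] = F8 87 BD 63 -> value 208618488 (4 byte(s))
  byte[12]=0xF7 cont=1 payload=0x77=119: acc |= 119<<0 -> acc=119 shift=7
  byte[13]=0x3D cont=0 payload=0x3D=61: acc |= 61<<7 -> acc=7927 shift=14 [end]
Varint 6: bytes[12:14] = F7 3D -> value 7927 (2 byte(s))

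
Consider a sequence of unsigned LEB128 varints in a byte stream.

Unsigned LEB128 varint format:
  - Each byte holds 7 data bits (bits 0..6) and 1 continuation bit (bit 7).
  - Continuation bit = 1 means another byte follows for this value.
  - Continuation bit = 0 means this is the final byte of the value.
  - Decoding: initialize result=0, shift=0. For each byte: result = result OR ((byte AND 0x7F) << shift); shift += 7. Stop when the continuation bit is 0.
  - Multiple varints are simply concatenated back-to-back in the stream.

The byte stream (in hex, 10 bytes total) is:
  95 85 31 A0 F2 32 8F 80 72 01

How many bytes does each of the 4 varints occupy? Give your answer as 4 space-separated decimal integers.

  byte[0]=0x95 cont=1 payload=0x15=21: acc |= 21<<0 -> acc=21 shift=7
  byte[1]=0x85 cont=1 payload=0x05=5: acc |= 5<<7 -> acc=661 shift=14
  byte[2]=0x31 cont=0 payload=0x31=49: acc |= 49<<14 -> acc=803477 shift=21 [end]
Varint 1: bytes[0:3] = 95 85 31 -> value 803477 (3 byte(s))
  byte[3]=0xA0 cont=1 payload=0x20=32: acc |= 32<<0 -> acc=32 shift=7
  byte[4]=0xF2 cont=1 payload=0x72=114: acc |= 114<<7 -> acc=14624 shift=14
  byte[5]=0x32 cont=0 payload=0x32=50: acc |= 50<<14 -> acc=833824 shift=21 [end]
Varint 2: bytes[3:6] = A0 F2 32 -> value 833824 (3 byte(s))
  byte[6]=0x8F cont=1 payload=0x0F=15: acc |= 15<<0 -> acc=15 shift=7
  byte[7]=0x80 cont=1 payload=0x00=0: acc |= 0<<7 -> acc=15 shift=14
  byte[8]=0x72 cont=0 payload=0x72=114: acc |= 114<<14 -> acc=1867791 shift=21 [end]
Varint 3: bytes[6:9] = 8F 80 72 -> value 1867791 (3 byte(s))
  byte[9]=0x01 cont=0 payload=0x01=1: acc |= 1<<0 -> acc=1 shift=7 [end]
Varint 4: bytes[9:10] = 01 -> value 1 (1 byte(s))

Answer: 3 3 3 1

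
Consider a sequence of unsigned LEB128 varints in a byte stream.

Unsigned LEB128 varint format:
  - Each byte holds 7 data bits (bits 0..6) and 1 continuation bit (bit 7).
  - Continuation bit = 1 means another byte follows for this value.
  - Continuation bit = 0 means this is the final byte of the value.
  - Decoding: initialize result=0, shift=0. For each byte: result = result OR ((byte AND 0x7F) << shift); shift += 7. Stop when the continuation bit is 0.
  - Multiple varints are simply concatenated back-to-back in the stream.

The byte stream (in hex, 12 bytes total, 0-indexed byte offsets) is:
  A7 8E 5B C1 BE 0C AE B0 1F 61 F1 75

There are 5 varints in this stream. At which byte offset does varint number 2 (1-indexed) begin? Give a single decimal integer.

Answer: 3

Derivation:
  byte[0]=0xA7 cont=1 payload=0x27=39: acc |= 39<<0 -> acc=39 shift=7
  byte[1]=0x8E cont=1 payload=0x0E=14: acc |= 14<<7 -> acc=1831 shift=14
  byte[2]=0x5B cont=0 payload=0x5B=91: acc |= 91<<14 -> acc=1492775 shift=21 [end]
Varint 1: bytes[0:3] = A7 8E 5B -> value 1492775 (3 byte(s))
  byte[3]=0xC1 cont=1 payload=0x41=65: acc |= 65<<0 -> acc=65 shift=7
  byte[4]=0xBE cont=1 payload=0x3E=62: acc |= 62<<7 -> acc=8001 shift=14
  byte[5]=0x0C cont=0 payload=0x0C=12: acc |= 12<<14 -> acc=204609 shift=21 [end]
Varint 2: bytes[3:6] = C1 BE 0C -> value 204609 (3 byte(s))
  byte[6]=0xAE cont=1 payload=0x2E=46: acc |= 46<<0 -> acc=46 shift=7
  byte[7]=0xB0 cont=1 payload=0x30=48: acc |= 48<<7 -> acc=6190 shift=14
  byte[8]=0x1F cont=0 payload=0x1F=31: acc |= 31<<14 -> acc=514094 shift=21 [end]
Varint 3: bytes[6:9] = AE B0 1F -> value 514094 (3 byte(s))
  byte[9]=0x61 cont=0 payload=0x61=97: acc |= 97<<0 -> acc=97 shift=7 [end]
Varint 4: bytes[9:10] = 61 -> value 97 (1 byte(s))
  byte[10]=0xF1 cont=1 payload=0x71=113: acc |= 113<<0 -> acc=113 shift=7
  byte[11]=0x75 cont=0 payload=0x75=117: acc |= 117<<7 -> acc=15089 shift=14 [end]
Varint 5: bytes[10:12] = F1 75 -> value 15089 (2 byte(s))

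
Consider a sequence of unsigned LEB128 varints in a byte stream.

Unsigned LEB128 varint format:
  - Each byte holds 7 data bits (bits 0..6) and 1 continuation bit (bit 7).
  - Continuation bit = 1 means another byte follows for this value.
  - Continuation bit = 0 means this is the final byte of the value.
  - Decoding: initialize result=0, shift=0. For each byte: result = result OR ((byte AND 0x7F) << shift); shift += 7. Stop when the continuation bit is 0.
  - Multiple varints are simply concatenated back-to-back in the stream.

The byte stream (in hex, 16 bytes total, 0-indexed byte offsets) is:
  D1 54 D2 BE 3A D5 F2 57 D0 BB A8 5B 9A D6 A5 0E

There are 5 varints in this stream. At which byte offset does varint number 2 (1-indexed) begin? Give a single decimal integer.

Answer: 2

Derivation:
  byte[0]=0xD1 cont=1 payload=0x51=81: acc |= 81<<0 -> acc=81 shift=7
  byte[1]=0x54 cont=0 payload=0x54=84: acc |= 84<<7 -> acc=10833 shift=14 [end]
Varint 1: bytes[0:2] = D1 54 -> value 10833 (2 byte(s))
  byte[2]=0xD2 cont=1 payload=0x52=82: acc |= 82<<0 -> acc=82 shift=7
  byte[3]=0xBE cont=1 payload=0x3E=62: acc |= 62<<7 -> acc=8018 shift=14
  byte[4]=0x3A cont=0 payload=0x3A=58: acc |= 58<<14 -> acc=958290 shift=21 [end]
Varint 2: bytes[2:5] = D2 BE 3A -> value 958290 (3 byte(s))
  byte[5]=0xD5 cont=1 payload=0x55=85: acc |= 85<<0 -> acc=85 shift=7
  byte[6]=0xF2 cont=1 payload=0x72=114: acc |= 114<<7 -> acc=14677 shift=14
  byte[7]=0x57 cont=0 payload=0x57=87: acc |= 87<<14 -> acc=1440085 shift=21 [end]
Varint 3: bytes[5:8] = D5 F2 57 -> value 1440085 (3 byte(s))
  byte[8]=0xD0 cont=1 payload=0x50=80: acc |= 80<<0 -> acc=80 shift=7
  byte[9]=0xBB cont=1 payload=0x3B=59: acc |= 59<<7 -> acc=7632 shift=14
  byte[10]=0xA8 cont=1 payload=0x28=40: acc |= 40<<14 -> acc=662992 shift=21
  byte[11]=0x5B cont=0 payload=0x5B=91: acc |= 91<<21 -> acc=191503824 shift=28 [end]
Varint 4: bytes[8:12] = D0 BB A8 5B -> value 191503824 (4 byte(s))
  byte[12]=0x9A cont=1 payload=0x1A=26: acc |= 26<<0 -> acc=26 shift=7
  byte[13]=0xD6 cont=1 payload=0x56=86: acc |= 86<<7 -> acc=11034 shift=14
  byte[14]=0xA5 cont=1 payload=0x25=37: acc |= 37<<14 -> acc=617242 shift=21
  byte[15]=0x0E cont=0 payload=0x0E=14: acc |= 14<<21 -> acc=29977370 shift=28 [end]
Varint 5: bytes[12:16] = 9A D6 A5 0E -> value 29977370 (4 byte(s))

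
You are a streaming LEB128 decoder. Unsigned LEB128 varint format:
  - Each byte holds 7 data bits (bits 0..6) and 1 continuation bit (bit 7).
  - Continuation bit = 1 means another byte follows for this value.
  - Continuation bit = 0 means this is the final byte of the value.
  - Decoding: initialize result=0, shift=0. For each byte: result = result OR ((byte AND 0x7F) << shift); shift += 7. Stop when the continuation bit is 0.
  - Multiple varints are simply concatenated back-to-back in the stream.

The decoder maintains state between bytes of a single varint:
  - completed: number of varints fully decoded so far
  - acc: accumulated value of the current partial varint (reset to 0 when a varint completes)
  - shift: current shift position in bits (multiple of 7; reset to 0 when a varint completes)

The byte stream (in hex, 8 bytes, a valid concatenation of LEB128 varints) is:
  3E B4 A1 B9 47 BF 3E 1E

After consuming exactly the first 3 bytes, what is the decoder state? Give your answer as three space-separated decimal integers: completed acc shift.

Answer: 1 4276 14

Derivation:
byte[0]=0x3E cont=0 payload=0x3E: varint #1 complete (value=62); reset -> completed=1 acc=0 shift=0
byte[1]=0xB4 cont=1 payload=0x34: acc |= 52<<0 -> completed=1 acc=52 shift=7
byte[2]=0xA1 cont=1 payload=0x21: acc |= 33<<7 -> completed=1 acc=4276 shift=14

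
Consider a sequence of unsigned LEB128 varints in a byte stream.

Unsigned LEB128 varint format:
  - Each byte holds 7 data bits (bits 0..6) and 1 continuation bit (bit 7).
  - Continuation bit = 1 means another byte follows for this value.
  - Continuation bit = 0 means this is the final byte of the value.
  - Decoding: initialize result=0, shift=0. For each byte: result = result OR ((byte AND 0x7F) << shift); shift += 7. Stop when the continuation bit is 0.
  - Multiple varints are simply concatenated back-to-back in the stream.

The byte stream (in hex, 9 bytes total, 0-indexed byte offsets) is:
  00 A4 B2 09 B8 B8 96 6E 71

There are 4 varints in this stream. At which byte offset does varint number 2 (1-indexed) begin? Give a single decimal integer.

  byte[0]=0x00 cont=0 payload=0x00=0: acc |= 0<<0 -> acc=0 shift=7 [end]
Varint 1: bytes[0:1] = 00 -> value 0 (1 byte(s))
  byte[1]=0xA4 cont=1 payload=0x24=36: acc |= 36<<0 -> acc=36 shift=7
  byte[2]=0xB2 cont=1 payload=0x32=50: acc |= 50<<7 -> acc=6436 shift=14
  byte[3]=0x09 cont=0 payload=0x09=9: acc |= 9<<14 -> acc=153892 shift=21 [end]
Varint 2: bytes[1:4] = A4 B2 09 -> value 153892 (3 byte(s))
  byte[4]=0xB8 cont=1 payload=0x38=56: acc |= 56<<0 -> acc=56 shift=7
  byte[5]=0xB8 cont=1 payload=0x38=56: acc |= 56<<7 -> acc=7224 shift=14
  byte[6]=0x96 cont=1 payload=0x16=22: acc |= 22<<14 -> acc=367672 shift=21
  byte[7]=0x6E cont=0 payload=0x6E=110: acc |= 110<<21 -> acc=231054392 shift=28 [end]
Varint 3: bytes[4:8] = B8 B8 96 6E -> value 231054392 (4 byte(s))
  byte[8]=0x71 cont=0 payload=0x71=113: acc |= 113<<0 -> acc=113 shift=7 [end]
Varint 4: bytes[8:9] = 71 -> value 113 (1 byte(s))

Answer: 1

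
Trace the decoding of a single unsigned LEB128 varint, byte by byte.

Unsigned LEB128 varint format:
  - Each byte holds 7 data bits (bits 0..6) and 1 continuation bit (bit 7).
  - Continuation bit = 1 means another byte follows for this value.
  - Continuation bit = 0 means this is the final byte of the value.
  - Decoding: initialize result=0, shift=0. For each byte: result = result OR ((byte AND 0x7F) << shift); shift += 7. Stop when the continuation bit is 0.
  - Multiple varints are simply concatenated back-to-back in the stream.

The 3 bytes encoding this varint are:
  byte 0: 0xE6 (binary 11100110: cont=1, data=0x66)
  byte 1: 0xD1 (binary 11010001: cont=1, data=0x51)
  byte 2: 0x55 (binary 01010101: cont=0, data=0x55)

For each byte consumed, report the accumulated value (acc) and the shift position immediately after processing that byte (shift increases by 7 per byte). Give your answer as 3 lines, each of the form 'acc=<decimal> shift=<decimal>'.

byte 0=0xE6: payload=0x66=102, contrib = 102<<0 = 102; acc -> 102, shift -> 7
byte 1=0xD1: payload=0x51=81, contrib = 81<<7 = 10368; acc -> 10470, shift -> 14
byte 2=0x55: payload=0x55=85, contrib = 85<<14 = 1392640; acc -> 1403110, shift -> 21

Answer: acc=102 shift=7
acc=10470 shift=14
acc=1403110 shift=21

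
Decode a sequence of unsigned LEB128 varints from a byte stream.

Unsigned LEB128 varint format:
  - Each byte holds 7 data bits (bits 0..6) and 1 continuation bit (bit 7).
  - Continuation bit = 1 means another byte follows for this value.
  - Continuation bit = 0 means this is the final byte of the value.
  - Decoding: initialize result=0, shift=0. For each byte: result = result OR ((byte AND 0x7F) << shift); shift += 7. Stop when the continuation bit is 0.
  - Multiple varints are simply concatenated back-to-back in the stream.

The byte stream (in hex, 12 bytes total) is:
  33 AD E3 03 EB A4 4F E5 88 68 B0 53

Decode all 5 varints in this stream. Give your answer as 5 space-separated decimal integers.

  byte[0]=0x33 cont=0 payload=0x33=51: acc |= 51<<0 -> acc=51 shift=7 [end]
Varint 1: bytes[0:1] = 33 -> value 51 (1 byte(s))
  byte[1]=0xAD cont=1 payload=0x2D=45: acc |= 45<<0 -> acc=45 shift=7
  byte[2]=0xE3 cont=1 payload=0x63=99: acc |= 99<<7 -> acc=12717 shift=14
  byte[3]=0x03 cont=0 payload=0x03=3: acc |= 3<<14 -> acc=61869 shift=21 [end]
Varint 2: bytes[1:4] = AD E3 03 -> value 61869 (3 byte(s))
  byte[4]=0xEB cont=1 payload=0x6B=107: acc |= 107<<0 -> acc=107 shift=7
  byte[5]=0xA4 cont=1 payload=0x24=36: acc |= 36<<7 -> acc=4715 shift=14
  byte[6]=0x4F cont=0 payload=0x4F=79: acc |= 79<<14 -> acc=1299051 shift=21 [end]
Varint 3: bytes[4:7] = EB A4 4F -> value 1299051 (3 byte(s))
  byte[7]=0xE5 cont=1 payload=0x65=101: acc |= 101<<0 -> acc=101 shift=7
  byte[8]=0x88 cont=1 payload=0x08=8: acc |= 8<<7 -> acc=1125 shift=14
  byte[9]=0x68 cont=0 payload=0x68=104: acc |= 104<<14 -> acc=1705061 shift=21 [end]
Varint 4: bytes[7:10] = E5 88 68 -> value 1705061 (3 byte(s))
  byte[10]=0xB0 cont=1 payload=0x30=48: acc |= 48<<0 -> acc=48 shift=7
  byte[11]=0x53 cont=0 payload=0x53=83: acc |= 83<<7 -> acc=10672 shift=14 [end]
Varint 5: bytes[10:12] = B0 53 -> value 10672 (2 byte(s))

Answer: 51 61869 1299051 1705061 10672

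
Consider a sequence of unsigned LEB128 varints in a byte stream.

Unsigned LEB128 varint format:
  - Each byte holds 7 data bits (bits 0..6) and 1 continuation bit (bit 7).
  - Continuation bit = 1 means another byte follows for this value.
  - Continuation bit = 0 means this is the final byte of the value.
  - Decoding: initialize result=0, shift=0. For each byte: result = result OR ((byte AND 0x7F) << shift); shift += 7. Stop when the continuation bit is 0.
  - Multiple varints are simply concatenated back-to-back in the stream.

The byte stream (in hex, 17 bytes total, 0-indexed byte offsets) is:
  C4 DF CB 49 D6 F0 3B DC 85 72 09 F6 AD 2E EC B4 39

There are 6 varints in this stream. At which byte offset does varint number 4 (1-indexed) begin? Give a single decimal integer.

  byte[0]=0xC4 cont=1 payload=0x44=68: acc |= 68<<0 -> acc=68 shift=7
  byte[1]=0xDF cont=1 payload=0x5F=95: acc |= 95<<7 -> acc=12228 shift=14
  byte[2]=0xCB cont=1 payload=0x4B=75: acc |= 75<<14 -> acc=1241028 shift=21
  byte[3]=0x49 cont=0 payload=0x49=73: acc |= 73<<21 -> acc=154333124 shift=28 [end]
Varint 1: bytes[0:4] = C4 DF CB 49 -> value 154333124 (4 byte(s))
  byte[4]=0xD6 cont=1 payload=0x56=86: acc |= 86<<0 -> acc=86 shift=7
  byte[5]=0xF0 cont=1 payload=0x70=112: acc |= 112<<7 -> acc=14422 shift=14
  byte[6]=0x3B cont=0 payload=0x3B=59: acc |= 59<<14 -> acc=981078 shift=21 [end]
Varint 2: bytes[4:7] = D6 F0 3B -> value 981078 (3 byte(s))
  byte[7]=0xDC cont=1 payload=0x5C=92: acc |= 92<<0 -> acc=92 shift=7
  byte[8]=0x85 cont=1 payload=0x05=5: acc |= 5<<7 -> acc=732 shift=14
  byte[9]=0x72 cont=0 payload=0x72=114: acc |= 114<<14 -> acc=1868508 shift=21 [end]
Varint 3: bytes[7:10] = DC 85 72 -> value 1868508 (3 byte(s))
  byte[10]=0x09 cont=0 payload=0x09=9: acc |= 9<<0 -> acc=9 shift=7 [end]
Varint 4: bytes[10:11] = 09 -> value 9 (1 byte(s))
  byte[11]=0xF6 cont=1 payload=0x76=118: acc |= 118<<0 -> acc=118 shift=7
  byte[12]=0xAD cont=1 payload=0x2D=45: acc |= 45<<7 -> acc=5878 shift=14
  byte[13]=0x2E cont=0 payload=0x2E=46: acc |= 46<<14 -> acc=759542 shift=21 [end]
Varint 5: bytes[11:14] = F6 AD 2E -> value 759542 (3 byte(s))
  byte[14]=0xEC cont=1 payload=0x6C=108: acc |= 108<<0 -> acc=108 shift=7
  byte[15]=0xB4 cont=1 payload=0x34=52: acc |= 52<<7 -> acc=6764 shift=14
  byte[16]=0x39 cont=0 payload=0x39=57: acc |= 57<<14 -> acc=940652 shift=21 [end]
Varint 6: bytes[14:17] = EC B4 39 -> value 940652 (3 byte(s))

Answer: 10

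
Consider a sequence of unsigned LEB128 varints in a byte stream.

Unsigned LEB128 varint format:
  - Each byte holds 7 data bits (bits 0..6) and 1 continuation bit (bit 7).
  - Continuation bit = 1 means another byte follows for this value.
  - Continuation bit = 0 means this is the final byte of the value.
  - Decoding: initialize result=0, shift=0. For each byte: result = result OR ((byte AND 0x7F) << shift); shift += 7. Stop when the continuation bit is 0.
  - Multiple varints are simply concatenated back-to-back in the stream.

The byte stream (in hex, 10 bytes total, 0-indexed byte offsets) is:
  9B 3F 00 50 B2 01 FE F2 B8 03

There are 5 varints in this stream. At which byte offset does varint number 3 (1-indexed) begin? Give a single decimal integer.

Answer: 3

Derivation:
  byte[0]=0x9B cont=1 payload=0x1B=27: acc |= 27<<0 -> acc=27 shift=7
  byte[1]=0x3F cont=0 payload=0x3F=63: acc |= 63<<7 -> acc=8091 shift=14 [end]
Varint 1: bytes[0:2] = 9B 3F -> value 8091 (2 byte(s))
  byte[2]=0x00 cont=0 payload=0x00=0: acc |= 0<<0 -> acc=0 shift=7 [end]
Varint 2: bytes[2:3] = 00 -> value 0 (1 byte(s))
  byte[3]=0x50 cont=0 payload=0x50=80: acc |= 80<<0 -> acc=80 shift=7 [end]
Varint 3: bytes[3:4] = 50 -> value 80 (1 byte(s))
  byte[4]=0xB2 cont=1 payload=0x32=50: acc |= 50<<0 -> acc=50 shift=7
  byte[5]=0x01 cont=0 payload=0x01=1: acc |= 1<<7 -> acc=178 shift=14 [end]
Varint 4: bytes[4:6] = B2 01 -> value 178 (2 byte(s))
  byte[6]=0xFE cont=1 payload=0x7E=126: acc |= 126<<0 -> acc=126 shift=7
  byte[7]=0xF2 cont=1 payload=0x72=114: acc |= 114<<7 -> acc=14718 shift=14
  byte[8]=0xB8 cont=1 payload=0x38=56: acc |= 56<<14 -> acc=932222 shift=21
  byte[9]=0x03 cont=0 payload=0x03=3: acc |= 3<<21 -> acc=7223678 shift=28 [end]
Varint 5: bytes[6:10] = FE F2 B8 03 -> value 7223678 (4 byte(s))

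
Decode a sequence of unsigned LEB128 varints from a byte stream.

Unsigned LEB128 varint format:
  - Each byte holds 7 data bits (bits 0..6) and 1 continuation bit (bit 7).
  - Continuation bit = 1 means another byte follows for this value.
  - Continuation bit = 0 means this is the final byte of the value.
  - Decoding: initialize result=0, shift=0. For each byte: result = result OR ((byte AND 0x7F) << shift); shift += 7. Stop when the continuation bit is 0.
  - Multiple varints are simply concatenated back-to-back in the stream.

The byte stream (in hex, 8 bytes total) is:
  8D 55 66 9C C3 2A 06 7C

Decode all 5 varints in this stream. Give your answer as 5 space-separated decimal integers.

Answer: 10893 102 696732 6 124

Derivation:
  byte[0]=0x8D cont=1 payload=0x0D=13: acc |= 13<<0 -> acc=13 shift=7
  byte[1]=0x55 cont=0 payload=0x55=85: acc |= 85<<7 -> acc=10893 shift=14 [end]
Varint 1: bytes[0:2] = 8D 55 -> value 10893 (2 byte(s))
  byte[2]=0x66 cont=0 payload=0x66=102: acc |= 102<<0 -> acc=102 shift=7 [end]
Varint 2: bytes[2:3] = 66 -> value 102 (1 byte(s))
  byte[3]=0x9C cont=1 payload=0x1C=28: acc |= 28<<0 -> acc=28 shift=7
  byte[4]=0xC3 cont=1 payload=0x43=67: acc |= 67<<7 -> acc=8604 shift=14
  byte[5]=0x2A cont=0 payload=0x2A=42: acc |= 42<<14 -> acc=696732 shift=21 [end]
Varint 3: bytes[3:6] = 9C C3 2A -> value 696732 (3 byte(s))
  byte[6]=0x06 cont=0 payload=0x06=6: acc |= 6<<0 -> acc=6 shift=7 [end]
Varint 4: bytes[6:7] = 06 -> value 6 (1 byte(s))
  byte[7]=0x7C cont=0 payload=0x7C=124: acc |= 124<<0 -> acc=124 shift=7 [end]
Varint 5: bytes[7:8] = 7C -> value 124 (1 byte(s))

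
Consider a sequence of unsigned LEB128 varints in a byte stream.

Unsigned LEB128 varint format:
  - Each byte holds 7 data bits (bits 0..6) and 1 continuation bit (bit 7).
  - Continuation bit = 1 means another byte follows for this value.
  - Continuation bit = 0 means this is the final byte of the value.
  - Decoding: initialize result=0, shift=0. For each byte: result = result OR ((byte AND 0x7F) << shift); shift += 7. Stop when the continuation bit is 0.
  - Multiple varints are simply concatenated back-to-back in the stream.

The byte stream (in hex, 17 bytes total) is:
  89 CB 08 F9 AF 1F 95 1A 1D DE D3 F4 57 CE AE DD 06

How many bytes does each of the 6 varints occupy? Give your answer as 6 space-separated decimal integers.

  byte[0]=0x89 cont=1 payload=0x09=9: acc |= 9<<0 -> acc=9 shift=7
  byte[1]=0xCB cont=1 payload=0x4B=75: acc |= 75<<7 -> acc=9609 shift=14
  byte[2]=0x08 cont=0 payload=0x08=8: acc |= 8<<14 -> acc=140681 shift=21 [end]
Varint 1: bytes[0:3] = 89 CB 08 -> value 140681 (3 byte(s))
  byte[3]=0xF9 cont=1 payload=0x79=121: acc |= 121<<0 -> acc=121 shift=7
  byte[4]=0xAF cont=1 payload=0x2F=47: acc |= 47<<7 -> acc=6137 shift=14
  byte[5]=0x1F cont=0 payload=0x1F=31: acc |= 31<<14 -> acc=514041 shift=21 [end]
Varint 2: bytes[3:6] = F9 AF 1F -> value 514041 (3 byte(s))
  byte[6]=0x95 cont=1 payload=0x15=21: acc |= 21<<0 -> acc=21 shift=7
  byte[7]=0x1A cont=0 payload=0x1A=26: acc |= 26<<7 -> acc=3349 shift=14 [end]
Varint 3: bytes[6:8] = 95 1A -> value 3349 (2 byte(s))
  byte[8]=0x1D cont=0 payload=0x1D=29: acc |= 29<<0 -> acc=29 shift=7 [end]
Varint 4: bytes[8:9] = 1D -> value 29 (1 byte(s))
  byte[9]=0xDE cont=1 payload=0x5E=94: acc |= 94<<0 -> acc=94 shift=7
  byte[10]=0xD3 cont=1 payload=0x53=83: acc |= 83<<7 -> acc=10718 shift=14
  byte[11]=0xF4 cont=1 payload=0x74=116: acc |= 116<<14 -> acc=1911262 shift=21
  byte[12]=0x57 cont=0 payload=0x57=87: acc |= 87<<21 -> acc=184363486 shift=28 [end]
Varint 5: bytes[9:13] = DE D3 F4 57 -> value 184363486 (4 byte(s))
  byte[13]=0xCE cont=1 payload=0x4E=78: acc |= 78<<0 -> acc=78 shift=7
  byte[14]=0xAE cont=1 payload=0x2E=46: acc |= 46<<7 -> acc=5966 shift=14
  byte[15]=0xDD cont=1 payload=0x5D=93: acc |= 93<<14 -> acc=1529678 shift=21
  byte[16]=0x06 cont=0 payload=0x06=6: acc |= 6<<21 -> acc=14112590 shift=28 [end]
Varint 6: bytes[13:17] = CE AE DD 06 -> value 14112590 (4 byte(s))

Answer: 3 3 2 1 4 4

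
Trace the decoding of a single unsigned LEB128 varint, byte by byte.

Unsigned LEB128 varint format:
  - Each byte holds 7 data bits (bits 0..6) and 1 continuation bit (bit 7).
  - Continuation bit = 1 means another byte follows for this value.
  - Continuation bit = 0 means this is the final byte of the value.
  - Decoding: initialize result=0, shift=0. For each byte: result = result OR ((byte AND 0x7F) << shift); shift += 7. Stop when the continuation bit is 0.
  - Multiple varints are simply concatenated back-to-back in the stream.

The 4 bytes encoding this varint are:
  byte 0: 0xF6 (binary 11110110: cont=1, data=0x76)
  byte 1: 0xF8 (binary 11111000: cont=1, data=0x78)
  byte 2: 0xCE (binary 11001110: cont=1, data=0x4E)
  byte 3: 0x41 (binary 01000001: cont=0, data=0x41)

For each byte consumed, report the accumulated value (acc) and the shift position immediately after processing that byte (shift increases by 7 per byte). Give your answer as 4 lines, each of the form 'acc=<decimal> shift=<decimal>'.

Answer: acc=118 shift=7
acc=15478 shift=14
acc=1293430 shift=21
acc=137608310 shift=28

Derivation:
byte 0=0xF6: payload=0x76=118, contrib = 118<<0 = 118; acc -> 118, shift -> 7
byte 1=0xF8: payload=0x78=120, contrib = 120<<7 = 15360; acc -> 15478, shift -> 14
byte 2=0xCE: payload=0x4E=78, contrib = 78<<14 = 1277952; acc -> 1293430, shift -> 21
byte 3=0x41: payload=0x41=65, contrib = 65<<21 = 136314880; acc -> 137608310, shift -> 28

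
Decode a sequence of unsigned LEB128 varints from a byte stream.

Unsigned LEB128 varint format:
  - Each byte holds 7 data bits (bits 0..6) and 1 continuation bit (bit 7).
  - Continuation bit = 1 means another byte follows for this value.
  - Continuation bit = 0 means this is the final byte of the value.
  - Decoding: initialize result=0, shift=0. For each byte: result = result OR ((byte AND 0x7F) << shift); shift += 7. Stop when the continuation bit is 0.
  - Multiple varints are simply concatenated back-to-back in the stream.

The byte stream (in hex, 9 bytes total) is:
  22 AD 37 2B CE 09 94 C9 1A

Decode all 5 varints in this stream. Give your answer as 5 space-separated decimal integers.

Answer: 34 7085 43 1230 435348

Derivation:
  byte[0]=0x22 cont=0 payload=0x22=34: acc |= 34<<0 -> acc=34 shift=7 [end]
Varint 1: bytes[0:1] = 22 -> value 34 (1 byte(s))
  byte[1]=0xAD cont=1 payload=0x2D=45: acc |= 45<<0 -> acc=45 shift=7
  byte[2]=0x37 cont=0 payload=0x37=55: acc |= 55<<7 -> acc=7085 shift=14 [end]
Varint 2: bytes[1:3] = AD 37 -> value 7085 (2 byte(s))
  byte[3]=0x2B cont=0 payload=0x2B=43: acc |= 43<<0 -> acc=43 shift=7 [end]
Varint 3: bytes[3:4] = 2B -> value 43 (1 byte(s))
  byte[4]=0xCE cont=1 payload=0x4E=78: acc |= 78<<0 -> acc=78 shift=7
  byte[5]=0x09 cont=0 payload=0x09=9: acc |= 9<<7 -> acc=1230 shift=14 [end]
Varint 4: bytes[4:6] = CE 09 -> value 1230 (2 byte(s))
  byte[6]=0x94 cont=1 payload=0x14=20: acc |= 20<<0 -> acc=20 shift=7
  byte[7]=0xC9 cont=1 payload=0x49=73: acc |= 73<<7 -> acc=9364 shift=14
  byte[8]=0x1A cont=0 payload=0x1A=26: acc |= 26<<14 -> acc=435348 shift=21 [end]
Varint 5: bytes[6:9] = 94 C9 1A -> value 435348 (3 byte(s))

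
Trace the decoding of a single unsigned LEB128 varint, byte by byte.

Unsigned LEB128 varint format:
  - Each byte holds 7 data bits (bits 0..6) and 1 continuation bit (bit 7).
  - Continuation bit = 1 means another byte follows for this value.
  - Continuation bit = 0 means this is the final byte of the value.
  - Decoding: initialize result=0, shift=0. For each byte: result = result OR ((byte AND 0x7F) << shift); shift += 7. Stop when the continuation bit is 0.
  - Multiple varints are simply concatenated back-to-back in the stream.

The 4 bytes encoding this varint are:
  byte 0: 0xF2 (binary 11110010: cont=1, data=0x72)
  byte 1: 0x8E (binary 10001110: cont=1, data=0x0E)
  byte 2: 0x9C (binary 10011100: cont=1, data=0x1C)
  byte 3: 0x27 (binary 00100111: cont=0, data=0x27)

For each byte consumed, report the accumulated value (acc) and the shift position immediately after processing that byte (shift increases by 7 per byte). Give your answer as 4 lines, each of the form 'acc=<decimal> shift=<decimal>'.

Answer: acc=114 shift=7
acc=1906 shift=14
acc=460658 shift=21
acc=82249586 shift=28

Derivation:
byte 0=0xF2: payload=0x72=114, contrib = 114<<0 = 114; acc -> 114, shift -> 7
byte 1=0x8E: payload=0x0E=14, contrib = 14<<7 = 1792; acc -> 1906, shift -> 14
byte 2=0x9C: payload=0x1C=28, contrib = 28<<14 = 458752; acc -> 460658, shift -> 21
byte 3=0x27: payload=0x27=39, contrib = 39<<21 = 81788928; acc -> 82249586, shift -> 28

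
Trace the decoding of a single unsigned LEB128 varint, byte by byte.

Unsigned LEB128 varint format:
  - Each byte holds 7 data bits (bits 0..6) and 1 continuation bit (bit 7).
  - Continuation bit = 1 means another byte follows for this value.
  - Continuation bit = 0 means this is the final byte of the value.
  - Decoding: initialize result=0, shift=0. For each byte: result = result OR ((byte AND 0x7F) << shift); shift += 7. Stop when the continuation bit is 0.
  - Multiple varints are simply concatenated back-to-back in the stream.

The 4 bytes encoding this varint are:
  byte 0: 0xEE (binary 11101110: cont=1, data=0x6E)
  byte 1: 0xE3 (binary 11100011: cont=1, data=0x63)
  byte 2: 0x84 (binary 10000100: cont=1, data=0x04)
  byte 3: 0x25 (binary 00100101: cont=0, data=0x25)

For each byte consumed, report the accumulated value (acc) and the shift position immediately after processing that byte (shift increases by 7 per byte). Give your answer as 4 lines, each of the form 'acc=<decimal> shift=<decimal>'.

byte 0=0xEE: payload=0x6E=110, contrib = 110<<0 = 110; acc -> 110, shift -> 7
byte 1=0xE3: payload=0x63=99, contrib = 99<<7 = 12672; acc -> 12782, shift -> 14
byte 2=0x84: payload=0x04=4, contrib = 4<<14 = 65536; acc -> 78318, shift -> 21
byte 3=0x25: payload=0x25=37, contrib = 37<<21 = 77594624; acc -> 77672942, shift -> 28

Answer: acc=110 shift=7
acc=12782 shift=14
acc=78318 shift=21
acc=77672942 shift=28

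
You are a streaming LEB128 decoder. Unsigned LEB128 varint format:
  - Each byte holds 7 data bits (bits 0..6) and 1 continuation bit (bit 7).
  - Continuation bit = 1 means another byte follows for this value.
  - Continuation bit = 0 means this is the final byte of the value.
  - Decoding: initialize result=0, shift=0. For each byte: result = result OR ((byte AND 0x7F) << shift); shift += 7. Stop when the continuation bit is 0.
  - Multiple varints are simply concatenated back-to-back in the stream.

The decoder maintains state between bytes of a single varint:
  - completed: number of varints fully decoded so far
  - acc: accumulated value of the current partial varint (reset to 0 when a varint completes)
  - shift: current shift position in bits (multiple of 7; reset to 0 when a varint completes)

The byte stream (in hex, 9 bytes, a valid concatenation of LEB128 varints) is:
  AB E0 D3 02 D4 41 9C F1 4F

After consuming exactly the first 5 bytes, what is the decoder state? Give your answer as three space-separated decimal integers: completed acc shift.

byte[0]=0xAB cont=1 payload=0x2B: acc |= 43<<0 -> completed=0 acc=43 shift=7
byte[1]=0xE0 cont=1 payload=0x60: acc |= 96<<7 -> completed=0 acc=12331 shift=14
byte[2]=0xD3 cont=1 payload=0x53: acc |= 83<<14 -> completed=0 acc=1372203 shift=21
byte[3]=0x02 cont=0 payload=0x02: varint #1 complete (value=5566507); reset -> completed=1 acc=0 shift=0
byte[4]=0xD4 cont=1 payload=0x54: acc |= 84<<0 -> completed=1 acc=84 shift=7

Answer: 1 84 7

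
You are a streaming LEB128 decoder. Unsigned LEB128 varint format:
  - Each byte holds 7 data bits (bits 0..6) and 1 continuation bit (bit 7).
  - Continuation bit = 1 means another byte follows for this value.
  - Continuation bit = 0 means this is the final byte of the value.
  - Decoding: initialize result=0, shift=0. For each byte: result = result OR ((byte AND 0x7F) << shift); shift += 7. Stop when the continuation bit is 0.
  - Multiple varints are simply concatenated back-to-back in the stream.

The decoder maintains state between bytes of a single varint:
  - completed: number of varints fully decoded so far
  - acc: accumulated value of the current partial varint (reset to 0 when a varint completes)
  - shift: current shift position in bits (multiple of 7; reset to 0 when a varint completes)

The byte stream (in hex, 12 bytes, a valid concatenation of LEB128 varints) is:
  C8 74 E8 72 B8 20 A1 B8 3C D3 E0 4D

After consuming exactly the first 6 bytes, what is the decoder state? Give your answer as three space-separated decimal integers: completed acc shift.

Answer: 3 0 0

Derivation:
byte[0]=0xC8 cont=1 payload=0x48: acc |= 72<<0 -> completed=0 acc=72 shift=7
byte[1]=0x74 cont=0 payload=0x74: varint #1 complete (value=14920); reset -> completed=1 acc=0 shift=0
byte[2]=0xE8 cont=1 payload=0x68: acc |= 104<<0 -> completed=1 acc=104 shift=7
byte[3]=0x72 cont=0 payload=0x72: varint #2 complete (value=14696); reset -> completed=2 acc=0 shift=0
byte[4]=0xB8 cont=1 payload=0x38: acc |= 56<<0 -> completed=2 acc=56 shift=7
byte[5]=0x20 cont=0 payload=0x20: varint #3 complete (value=4152); reset -> completed=3 acc=0 shift=0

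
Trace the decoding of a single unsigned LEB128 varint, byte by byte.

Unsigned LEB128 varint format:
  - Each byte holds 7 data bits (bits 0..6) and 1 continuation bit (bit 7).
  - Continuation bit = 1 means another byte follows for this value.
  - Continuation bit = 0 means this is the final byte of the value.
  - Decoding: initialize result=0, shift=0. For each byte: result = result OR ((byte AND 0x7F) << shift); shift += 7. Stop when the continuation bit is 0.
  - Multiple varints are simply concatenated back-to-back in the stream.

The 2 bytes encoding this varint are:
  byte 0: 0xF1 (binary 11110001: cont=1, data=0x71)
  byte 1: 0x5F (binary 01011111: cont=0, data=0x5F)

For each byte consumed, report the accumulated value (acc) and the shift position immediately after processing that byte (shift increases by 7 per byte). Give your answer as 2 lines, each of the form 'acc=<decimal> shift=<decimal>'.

byte 0=0xF1: payload=0x71=113, contrib = 113<<0 = 113; acc -> 113, shift -> 7
byte 1=0x5F: payload=0x5F=95, contrib = 95<<7 = 12160; acc -> 12273, shift -> 14

Answer: acc=113 shift=7
acc=12273 shift=14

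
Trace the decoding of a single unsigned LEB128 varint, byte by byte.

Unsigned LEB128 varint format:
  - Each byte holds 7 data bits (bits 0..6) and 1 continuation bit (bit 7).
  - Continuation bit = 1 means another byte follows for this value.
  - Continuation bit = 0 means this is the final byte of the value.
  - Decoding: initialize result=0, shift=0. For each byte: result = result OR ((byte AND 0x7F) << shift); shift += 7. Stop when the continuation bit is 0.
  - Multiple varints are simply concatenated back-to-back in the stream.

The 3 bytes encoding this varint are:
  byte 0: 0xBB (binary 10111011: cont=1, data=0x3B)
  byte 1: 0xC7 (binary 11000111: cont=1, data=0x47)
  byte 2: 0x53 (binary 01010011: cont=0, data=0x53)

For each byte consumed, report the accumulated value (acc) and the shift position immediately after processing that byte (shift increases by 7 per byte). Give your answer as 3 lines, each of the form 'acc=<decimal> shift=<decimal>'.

byte 0=0xBB: payload=0x3B=59, contrib = 59<<0 = 59; acc -> 59, shift -> 7
byte 1=0xC7: payload=0x47=71, contrib = 71<<7 = 9088; acc -> 9147, shift -> 14
byte 2=0x53: payload=0x53=83, contrib = 83<<14 = 1359872; acc -> 1369019, shift -> 21

Answer: acc=59 shift=7
acc=9147 shift=14
acc=1369019 shift=21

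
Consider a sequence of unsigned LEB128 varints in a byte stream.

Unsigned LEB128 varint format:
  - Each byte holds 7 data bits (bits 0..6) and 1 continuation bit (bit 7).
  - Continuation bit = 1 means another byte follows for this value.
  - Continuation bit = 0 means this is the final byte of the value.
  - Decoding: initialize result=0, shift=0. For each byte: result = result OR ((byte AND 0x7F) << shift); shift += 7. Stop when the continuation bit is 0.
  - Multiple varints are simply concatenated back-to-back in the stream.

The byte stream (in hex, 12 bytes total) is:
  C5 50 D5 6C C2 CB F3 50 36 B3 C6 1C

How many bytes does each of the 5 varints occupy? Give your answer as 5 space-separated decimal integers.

Answer: 2 2 4 1 3

Derivation:
  byte[0]=0xC5 cont=1 payload=0x45=69: acc |= 69<<0 -> acc=69 shift=7
  byte[1]=0x50 cont=0 payload=0x50=80: acc |= 80<<7 -> acc=10309 shift=14 [end]
Varint 1: bytes[0:2] = C5 50 -> value 10309 (2 byte(s))
  byte[2]=0xD5 cont=1 payload=0x55=85: acc |= 85<<0 -> acc=85 shift=7
  byte[3]=0x6C cont=0 payload=0x6C=108: acc |= 108<<7 -> acc=13909 shift=14 [end]
Varint 2: bytes[2:4] = D5 6C -> value 13909 (2 byte(s))
  byte[4]=0xC2 cont=1 payload=0x42=66: acc |= 66<<0 -> acc=66 shift=7
  byte[5]=0xCB cont=1 payload=0x4B=75: acc |= 75<<7 -> acc=9666 shift=14
  byte[6]=0xF3 cont=1 payload=0x73=115: acc |= 115<<14 -> acc=1893826 shift=21
  byte[7]=0x50 cont=0 payload=0x50=80: acc |= 80<<21 -> acc=169665986 shift=28 [end]
Varint 3: bytes[4:8] = C2 CB F3 50 -> value 169665986 (4 byte(s))
  byte[8]=0x36 cont=0 payload=0x36=54: acc |= 54<<0 -> acc=54 shift=7 [end]
Varint 4: bytes[8:9] = 36 -> value 54 (1 byte(s))
  byte[9]=0xB3 cont=1 payload=0x33=51: acc |= 51<<0 -> acc=51 shift=7
  byte[10]=0xC6 cont=1 payload=0x46=70: acc |= 70<<7 -> acc=9011 shift=14
  byte[11]=0x1C cont=0 payload=0x1C=28: acc |= 28<<14 -> acc=467763 shift=21 [end]
Varint 5: bytes[9:12] = B3 C6 1C -> value 467763 (3 byte(s))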